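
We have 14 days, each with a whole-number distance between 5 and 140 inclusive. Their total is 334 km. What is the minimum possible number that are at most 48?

If only k of them are at most 48, the other 14 − k are at least 49, so the total is at least (14 − k)·49 + k·5.
This is ≤ 334, so (14 − k)·49 + 5k ≤ 334, which gives k ≥ 8.
Exactly 8 works: 8 values at 5 and 6 at 49 total 334.

8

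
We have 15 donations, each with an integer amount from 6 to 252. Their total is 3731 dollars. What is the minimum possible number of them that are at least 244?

10

Suppose at most 15 − j of them reach 244; then j values are ≤ 243 and the rest ≤ 252.
The total is then ≤ 243·j + 252·(15 − j) = 3780 − 9j. For this to be ≥ 3731 we need j ≤ 5, so at least 15 − 5 = 10 must reach 244.
Exactly 10 works: 10 values at 252 and 5 at 243 total 3735; lower one of the high values by 4 (still ≥ 244) to hit 3731.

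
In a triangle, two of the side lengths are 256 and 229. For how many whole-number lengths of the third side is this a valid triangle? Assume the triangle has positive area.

The triangle inequality gives |256 − 229| < c < 256 + 229, i.e. 27 < c < 485.
So c can be any integer from 28 to 484: 457 values.

457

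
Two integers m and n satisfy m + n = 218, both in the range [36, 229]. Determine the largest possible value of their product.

With m + n fixed, mn peaks when the two are closest together.
Taking m = 109 and n = 109 (both in [36, 229]) gives mn = 11881.

11881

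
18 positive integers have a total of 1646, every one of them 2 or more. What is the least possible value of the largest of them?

If every one of the 18 were at most 91, the total would be at most 18 × 91 = 1638 < 1646.
Taking 10 copies of 91 and 8 copies of 92 gives exactly 1646, so 92 is attained.

92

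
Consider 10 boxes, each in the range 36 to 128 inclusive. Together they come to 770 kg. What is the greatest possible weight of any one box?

128

To make one box as large as possible, make the other 9 as small as possible.
The other 9 contribute at least 9 × 36 = 324, leaving at most 770 − 324 = 446.
But each box is capped at 128, so the maximum is 128.
Achievable: one at 128 and the other 9 totalling 642, which fits since 9 × 36 ≤ 642 ≤ 9 × 128.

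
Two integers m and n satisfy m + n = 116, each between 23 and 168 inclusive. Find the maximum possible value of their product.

With m + n fixed, mn peaks when the two are closest together.
Taking m = 58 and n = 58 (both in [23, 168]) gives mn = 3364.

3364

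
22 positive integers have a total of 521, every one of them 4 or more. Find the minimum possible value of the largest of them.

24

The average is 521/22 > 23, so not all 22 can be 23 or less; the largest is ≥ 24.
Achievable: 15 of them at 24 and 7 at 23 total 521.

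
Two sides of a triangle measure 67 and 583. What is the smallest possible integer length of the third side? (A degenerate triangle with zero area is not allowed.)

The third side must exceed |67 − 583| = 516.
The smallest integer above 516 is 517.

517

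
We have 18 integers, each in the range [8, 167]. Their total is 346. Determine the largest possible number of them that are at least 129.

1

If k of the values are ≥ 129, the total is ≥ 129k + 8(18 − k).
Setting 129k + 8(18 − k) ≤ 346 gives 121k ≤ 202, so k ≤ 1.
k = 1 is achieved by 1 value at 129 and 17 at 8, total 265; add 81 to one value (staying below 129) to reach 346.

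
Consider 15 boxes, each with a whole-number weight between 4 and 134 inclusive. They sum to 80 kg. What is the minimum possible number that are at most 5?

If only k of them are at most 5, the other 15 − k are at least 6, so the total is at least (15 − k)·6 + k·4.
This is ≤ 80, so (15 − k)·6 + 4k ≤ 80, which gives k ≥ 5.
Exactly 5 works: 5 values at 4 and 10 at 6 total 80.

5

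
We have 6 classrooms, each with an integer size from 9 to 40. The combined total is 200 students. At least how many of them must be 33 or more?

Each value short of 33 is at most 32, costing at least 40 − 32 = 8 against the maximum total of 240.
We can afford to lose at most 240 − 200 = 40, so at most ⌊40/8⌋ = 5 fall short, and at least 1 are ≥ 33.
Exactly 1 works: 1 value at 40 and 5 at 32 total 200.

1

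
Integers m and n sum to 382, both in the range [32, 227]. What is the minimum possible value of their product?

35185

Since m + n is fixed, pushing one of them to its bound minimizes the product.
At the endpoint m = 155, n = 382 − 155 = 227, so mn = 155 × 227 = 35185.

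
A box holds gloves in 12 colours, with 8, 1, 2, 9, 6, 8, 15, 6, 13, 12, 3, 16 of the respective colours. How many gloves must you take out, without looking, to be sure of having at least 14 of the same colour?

95

In the worst case you take as many as possible of each colour without reaching 14: 8 + 1 + 2 + 9 + 6 + 8 + 13 + 6 + 13 + 12 + 3 + 13 = 94.
The next one must give 14 of some colour, so 94 + 1 = 95.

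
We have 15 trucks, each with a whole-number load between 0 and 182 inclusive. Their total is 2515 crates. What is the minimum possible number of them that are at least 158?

Suppose at most 15 − j of them reach 158; then j values are ≤ 157 and the rest ≤ 182.
The total is then ≤ 157·j + 182·(15 − j) = 2730 − 25j. For this to be ≥ 2515 we need j ≤ 8, so at least 15 − 8 = 7 must reach 158.
Exactly 7 works: 7 values at 182 and 8 at 157 total 2530; lower one of the high values by 15 (still ≥ 158) to hit 2515.

7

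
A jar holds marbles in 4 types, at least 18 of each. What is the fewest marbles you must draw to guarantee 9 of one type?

33

You could draw 8 of every type without reaching 9 of any — 32 in all.
One more forces 9 of some type, so 32 + 1 = 33.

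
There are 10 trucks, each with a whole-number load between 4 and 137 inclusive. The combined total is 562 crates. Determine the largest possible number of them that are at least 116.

If k of the values are ≥ 116, the total is ≥ 116k + 4(10 − k).
Setting 116k + 4(10 − k) ≤ 562 gives 112k ≤ 522, so k ≤ 4.
k = 4 is achieved by 4 values at 116 and 6 at 4, total 488; add 74 to one value (staying below 116) to reach 562.

4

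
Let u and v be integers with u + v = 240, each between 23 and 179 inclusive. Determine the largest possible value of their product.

14400

uv = u(240 − u) is maximized when u is as near 240/2 as the bounds allow.
Taking u = 120 and v = 120 (both in [23, 179]) gives uv = 14400.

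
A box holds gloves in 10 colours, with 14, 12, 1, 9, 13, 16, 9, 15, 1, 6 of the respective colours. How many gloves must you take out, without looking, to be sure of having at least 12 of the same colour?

In the worst case you take as many as possible of each colour without reaching 12: 11 + 11 + 1 + 9 + 11 + 11 + 9 + 11 + 1 + 6 = 81.
The next one must give 12 of some colour, so 81 + 1 = 82.

82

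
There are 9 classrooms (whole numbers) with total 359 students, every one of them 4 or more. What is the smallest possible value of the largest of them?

40

The average is 359/9 > 39, so not all 9 can be 39 or less; the largest is ≥ 40.
Equality holds with 8 values of 40 and 1 value of 39.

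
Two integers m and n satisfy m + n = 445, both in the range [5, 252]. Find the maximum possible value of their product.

49506

For a fixed sum, the product mn is largest when m and n are as close as possible.
Taking m = 222 and n = 223 (both in [5, 252]) gives mn = 49506.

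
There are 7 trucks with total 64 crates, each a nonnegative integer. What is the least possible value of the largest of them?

Some value must be at least ⌈64/7⌉ = 10, since 7 × 9 = 63 < 64.
Achievable: 1 of them at 10 and 6 at 9 total 64.

10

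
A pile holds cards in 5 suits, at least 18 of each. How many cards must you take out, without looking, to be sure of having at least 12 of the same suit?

56

You could draw 11 of every suit without reaching 12 of any — 55 in all.
One more forces 12 of some suit, so 55 + 1 = 56.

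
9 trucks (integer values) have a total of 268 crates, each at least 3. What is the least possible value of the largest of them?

30

Some value must be at least ⌈268/9⌉ = 30, since 9 × 29 = 261 < 268.
Achievable: 7 of them at 30 and 2 at 29 total 268.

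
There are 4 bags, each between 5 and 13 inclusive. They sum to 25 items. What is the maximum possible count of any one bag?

Maximizing one value means minimizing the remaining 3.
The other 3 contribute at least 3 × 5 = 15, leaving at most 25 − 15 = 10.
Since 10 ≤ 13, this is achievable: one at 10 and 3 at 5.

10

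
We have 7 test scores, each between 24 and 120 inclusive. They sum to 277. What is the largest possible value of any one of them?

120

To make one score as large as possible, make the other 6 as small as possible.
The other 6 contribute at least 6 × 24 = 144, leaving at most 277 − 144 = 133.
But each score is capped at 120, so the maximum is 120.
Achievable: one at 120 and the other 6 totalling 157, which fits since 6 × 24 ≤ 157 ≤ 6 × 120.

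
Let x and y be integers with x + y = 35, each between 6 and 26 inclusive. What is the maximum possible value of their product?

For a fixed sum, the product xy is largest when x and y are as close as possible.
Taking x = 17 and y = 18 (both in [6, 26]) gives xy = 306.

306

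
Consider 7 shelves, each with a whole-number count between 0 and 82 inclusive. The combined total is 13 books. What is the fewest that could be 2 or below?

3

Let j be the number exceeding 2. Then the total is ≥ 3·j + 0·(7 − j) = 0 + 3j.
So 3j ≤ 13 and j ≤ 4; hence at least 7 − 4 = 3 are ≤ 2.
Exactly 3 works: 3 values at 0 and 4 at 3 total 12; raise one of the low values by 1 (still ≤ 2) to hit 13.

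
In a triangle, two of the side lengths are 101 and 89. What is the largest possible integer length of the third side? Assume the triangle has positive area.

189

The third side must be less than 101 + 89 = 190.
The largest integer below 190 is 189.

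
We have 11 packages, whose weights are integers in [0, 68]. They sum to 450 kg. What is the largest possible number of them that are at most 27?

Each value at 27 or below falls at least 68 − 27 = 41 short of the ceiling 68.
The ceiling total is 11 × 68 = 748, and we need 450, so at most ⌊(748 − 450)/41⌋ = 7 can be that low.
k = 7 is achieved by 7 values at 27 and 4 at 68, total 461; lower one of the 68's by 11 (still > 27) to reach 450.

7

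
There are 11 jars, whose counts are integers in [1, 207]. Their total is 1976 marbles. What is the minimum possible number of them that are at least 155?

6

Each value short of 155 is at most 154, costing at least 207 − 154 = 53 against the maximum total of 2277.
We can afford to lose at most 2277 − 1976 = 301, so at most ⌊301/53⌋ = 5 fall short, and at least 6 are ≥ 155.
Exactly 6 works: 6 values at 207 and 5 at 154 total 2012; lower one of the high values by 36 (still ≥ 155) to hit 1976.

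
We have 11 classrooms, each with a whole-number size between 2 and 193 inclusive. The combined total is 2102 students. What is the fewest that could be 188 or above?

8

Suppose at most 11 − j of them reach 188; then j values are ≤ 187 and the rest ≤ 193.
The total is then ≤ 187·j + 193·(11 − j) = 2123 − 6j. For this to be ≥ 2102 we need j ≤ 3, so at least 11 − 3 = 8 must reach 188.
Exactly 8 works: 8 values at 193 and 3 at 187 total 2105; lower one of the high values by 3 (still ≥ 188) to hit 2102.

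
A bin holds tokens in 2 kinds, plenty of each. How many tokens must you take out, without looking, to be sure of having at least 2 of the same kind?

You could draw 1 of every kind without reaching 2 of any — 2 in all.
One more forces 2 of some kind, so 2 + 1 = 3.

3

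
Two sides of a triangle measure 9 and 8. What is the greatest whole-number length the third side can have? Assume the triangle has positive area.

The third side must be less than 9 + 8 = 17.
The largest integer below 17 is 16.

16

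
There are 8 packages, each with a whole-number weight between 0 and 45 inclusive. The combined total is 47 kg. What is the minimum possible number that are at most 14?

5

Let j be the number exceeding 14. Then the total is ≥ 15·j + 0·(8 − j) = 0 + 15j.
So 15j ≤ 47 and j ≤ 3; hence at least 8 − 3 = 5 are ≤ 14.
Exactly 5 works: 5 values at 0 and 3 at 15 total 45; raise one of the low values by 2 (still ≤ 14) to hit 47.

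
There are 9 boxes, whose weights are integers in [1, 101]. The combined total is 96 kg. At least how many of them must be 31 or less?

If only k of them are at most 31, the other 9 − k are at least 32, so the total is at least (9 − k)·32 + k·1.
This is ≤ 96, so (9 − k)·32 + 1k ≤ 96, which gives k ≥ 7.
Exactly 7 works: 7 values at 1 and 2 at 32 total 71; raise one of the low values by 25 (still ≤ 31) to hit 96.

7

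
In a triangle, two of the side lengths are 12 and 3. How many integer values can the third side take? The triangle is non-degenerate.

5

The triangle inequality gives |12 − 3| < c < 12 + 3, i.e. 9 < c < 15.
So c can be any integer from 10 to 14: 5 values.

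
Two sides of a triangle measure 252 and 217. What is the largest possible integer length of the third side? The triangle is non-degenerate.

The third side must be less than 252 + 217 = 469.
The largest integer below 469 is 468.

468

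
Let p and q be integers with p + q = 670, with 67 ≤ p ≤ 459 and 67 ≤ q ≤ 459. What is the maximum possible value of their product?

pq = p(670 − p) is maximized when p is as near 670/2 as the bounds allow.
Taking p = 335 and q = 335 (both in [67, 459]) gives pq = 112225.

112225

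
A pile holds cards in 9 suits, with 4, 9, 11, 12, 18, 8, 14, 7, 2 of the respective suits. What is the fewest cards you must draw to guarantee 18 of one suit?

85

In the worst case you take as many as possible of each suit without reaching 18: 4 + 9 + 11 + 12 + 17 + 8 + 14 + 7 + 2 = 84.
The next one must give 18 of some suit, so 84 + 1 = 85.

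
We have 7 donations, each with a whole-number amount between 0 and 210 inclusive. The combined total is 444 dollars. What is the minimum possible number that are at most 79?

If only k of them are at most 79, the other 7 − k are at least 80, so the total is at least (7 − k)·80 + k·0.
This is ≤ 444, so (7 − k)·80 + 0k ≤ 444, which gives k ≥ 2.
Exactly 2 works: 2 values at 0 and 5 at 80 total 400; raise one of the low values by 44 (still ≤ 79) to hit 444.

2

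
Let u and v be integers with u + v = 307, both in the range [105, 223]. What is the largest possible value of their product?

uv = u(307 − u) is maximized when u is as near 307/2 as the bounds allow.
Taking u = 153 and v = 154 (both in [105, 223]) gives uv = 23562.

23562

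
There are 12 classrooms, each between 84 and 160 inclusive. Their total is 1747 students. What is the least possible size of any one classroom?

84

Minimizing one value means maximizing the remaining 11.
The other 11 can take up 11 × 160 = 1760 ≥ 1747 − 84, so one classroom can sit at its floor of 84.
Achievable: one at 84 and the other 11 totalling 1663, which fits since 11 × 84 ≤ 1663 ≤ 11 × 160.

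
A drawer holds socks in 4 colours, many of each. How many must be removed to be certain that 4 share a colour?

In the worst case you draw 3 of each of the 4 colours: 4 × 3 = 12.
One more forces 4 of some colour, so 12 + 1 = 13.

13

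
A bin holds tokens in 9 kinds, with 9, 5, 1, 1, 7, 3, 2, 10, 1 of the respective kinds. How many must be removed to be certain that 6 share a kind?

In the worst case you take as many as possible of each kind without reaching 6: 5 + 5 + 1 + 1 + 5 + 3 + 2 + 5 + 1 = 28.
The next one must give 6 of some kind, so 28 + 1 = 29.

29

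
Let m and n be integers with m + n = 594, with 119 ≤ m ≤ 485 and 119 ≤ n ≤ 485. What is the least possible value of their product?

56525

mn = m(594 − m) is concave in m, so over [119, 475] it is minimized at an endpoint.
At the endpoint m = 119, n = 594 − 119 = 475, so mn = 119 × 475 = 56525.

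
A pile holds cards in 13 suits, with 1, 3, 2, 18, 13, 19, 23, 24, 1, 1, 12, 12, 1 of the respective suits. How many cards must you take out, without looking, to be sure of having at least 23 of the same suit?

In the worst case you take as many as possible of each suit without reaching 23: 1 + 3 + 2 + 18 + 13 + 19 + 22 + 22 + 1 + 1 + 12 + 12 + 1 = 127.
The next one must give 23 of some suit, so 127 + 1 = 128.

128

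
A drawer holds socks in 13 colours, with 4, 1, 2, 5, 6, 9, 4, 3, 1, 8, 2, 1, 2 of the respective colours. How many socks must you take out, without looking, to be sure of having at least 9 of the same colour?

48

In the worst case you take as many as possible of each colour without reaching 9: 4 + 1 + 2 + 5 + 6 + 8 + 4 + 3 + 1 + 8 + 2 + 1 + 2 = 47.
The next one must give 9 of some colour, so 47 + 1 = 48.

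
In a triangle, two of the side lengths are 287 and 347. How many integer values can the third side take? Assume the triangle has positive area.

573

The triangle inequality gives |287 − 347| < c < 287 + 347, i.e. 60 < c < 634.
So c can be any integer from 61 to 633: 573 values.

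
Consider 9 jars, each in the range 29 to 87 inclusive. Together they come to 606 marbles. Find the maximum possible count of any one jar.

Maximizing one value means minimizing the remaining 8.
The other 8 contribute at least 8 × 29 = 232, leaving at most 606 − 232 = 374.
But each jar is capped at 87, so the maximum is 87.
Achievable: one at 87 and the other 8 totalling 519, which fits since 8 × 29 ≤ 519 ≤ 8 × 87.

87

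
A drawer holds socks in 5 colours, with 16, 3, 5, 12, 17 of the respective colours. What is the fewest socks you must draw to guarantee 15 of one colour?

In the worst case you take as many as possible of each colour without reaching 15: 14 + 3 + 5 + 12 + 14 = 48.
The next one must give 15 of some colour, so 48 + 1 = 49.

49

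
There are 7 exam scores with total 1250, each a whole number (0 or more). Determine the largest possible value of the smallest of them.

If every one of the 7 were at least 179, the total would be at least 7 × 179 = 1253 > 1250.
Achievable: 3 of them at 178 and 4 at 179 total 1250.

178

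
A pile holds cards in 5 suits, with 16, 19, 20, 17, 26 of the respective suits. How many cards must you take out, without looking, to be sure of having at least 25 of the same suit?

97

In the worst case you take as many as possible of each suit without reaching 25: 16 + 19 + 20 + 17 + 24 = 96.
The next one must give 25 of some suit, so 96 + 1 = 97.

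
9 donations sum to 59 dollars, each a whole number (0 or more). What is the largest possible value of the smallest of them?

The 9 values sum to 59, so their minimum is at most ⌊59/9⌋ = 6.
Taking 4 copies of 6 and 5 copies of 7 gives exactly 59, so 6 is attained.

6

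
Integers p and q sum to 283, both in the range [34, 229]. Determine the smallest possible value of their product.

Since p + q is fixed, pushing one of them to its bound minimizes the product.
The extreme feasible split is p = 54, q = 229, giving pq = 12366.

12366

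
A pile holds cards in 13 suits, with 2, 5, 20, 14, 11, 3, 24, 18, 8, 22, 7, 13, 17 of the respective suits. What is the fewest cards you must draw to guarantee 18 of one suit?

149

In the worst case you take as many as possible of each suit without reaching 18: 2 + 5 + 17 + 14 + 11 + 3 + 17 + 17 + 8 + 17 + 7 + 13 + 17 = 148.
The next one must give 18 of some suit, so 148 + 1 = 149.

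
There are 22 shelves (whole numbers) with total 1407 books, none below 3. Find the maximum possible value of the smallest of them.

63

The average is 1407/22 < 64, so some value is ≤ 63.
Equality holds with 1 value of 63 and 21 values of 64.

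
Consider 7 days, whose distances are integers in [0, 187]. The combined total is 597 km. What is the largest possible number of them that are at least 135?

4

Suppose k of them are at least 135. Those contribute at least 135 each and the other 7 − k at least 0 each.
So the total is at least 135k + 0(7 − k) = 0 + 135k. This must be ≤ 597, giving k ≤ 4.
k = 4 is achieved by 4 values at 135 and 3 at 0, total 540; add 57 to one value (staying below 135) to reach 597.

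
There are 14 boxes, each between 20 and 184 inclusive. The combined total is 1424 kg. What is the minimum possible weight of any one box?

20

Minimizing one value means maximizing the remaining 13.
The other 13 can take up 13 × 184 = 2392 ≥ 1424 − 20, so one box can sit at its floor of 20.
Achievable: one at 20 and the other 13 totalling 1404, which fits since 13 × 20 ≤ 1404 ≤ 13 × 184.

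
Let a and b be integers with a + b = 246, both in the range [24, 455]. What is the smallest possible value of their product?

5328

ab = a(246 − a) is concave in a, so over [24, 222] it is minimized at an endpoint.
At the endpoint a = 24, b = 246 − 24 = 222, so ab = 24 × 222 = 5328.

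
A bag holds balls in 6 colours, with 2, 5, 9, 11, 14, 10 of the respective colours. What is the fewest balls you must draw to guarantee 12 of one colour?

In the worst case you take as many as possible of each colour without reaching 12: 2 + 5 + 9 + 11 + 11 + 10 = 48.
The next one must give 12 of some colour, so 48 + 1 = 49.

49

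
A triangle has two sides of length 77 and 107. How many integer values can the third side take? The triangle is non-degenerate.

The triangle inequality gives |77 − 107| < c < 77 + 107, i.e. 30 < c < 184.
So c can be any integer from 31 to 183: 153 values.

153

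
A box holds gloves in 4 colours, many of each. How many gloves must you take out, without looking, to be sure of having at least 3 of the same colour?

You could draw 2 of every colour without reaching 3 of any — 8 in all.
One more forces 3 of some colour, so 8 + 1 = 9.

9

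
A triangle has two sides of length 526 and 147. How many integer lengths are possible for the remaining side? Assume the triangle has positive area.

The triangle inequality gives |526 − 147| < c < 526 + 147, i.e. 379 < c < 673.
So c can be any integer from 380 to 672: 293 values.

293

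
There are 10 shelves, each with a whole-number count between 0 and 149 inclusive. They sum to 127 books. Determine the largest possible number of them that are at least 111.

If k of the values are ≥ 111, the total is ≥ 111k + 0(10 − k).
Setting 111k + 0(10 − k) ≤ 127 gives 111k ≤ 127, so k ≤ 1.
k = 1 is achieved by 1 value at 111 and 9 at 0, total 111; add 16 to one value (staying below 111) to reach 127.

1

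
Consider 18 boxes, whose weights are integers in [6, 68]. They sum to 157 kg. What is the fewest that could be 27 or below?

16

Each value above 27 is at least 28, contributing at least 28 − 6 = 22 above the floor 6.
The sum exceeds the floor total 108 by 49, so at most ⌊49/22⌋ = 2 exceed 27, and at least 16 are ≤ 27.
Exactly 16 works: 16 values at 6 and 2 at 28 total 152; raise one of the low values by 5 (still ≤ 27) to hit 157.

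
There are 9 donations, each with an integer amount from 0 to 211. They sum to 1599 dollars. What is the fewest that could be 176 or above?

1

If only k of them are at least 176, the other 9 − k are at most 175, so the total is at most k·211 + (9 − k)·175.
This must reach 1599, so k·211 + (9 − k)·175 ≥ 1599, giving k ≥ 1.
Exactly 1 works: 1 value at 211 and 8 at 175 total 1611; lower one of the high values by 12 (still ≥ 176) to hit 1599.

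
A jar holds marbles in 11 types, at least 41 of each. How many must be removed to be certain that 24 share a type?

You could draw 23 of every type without reaching 24 of any — 253 in all.
One more forces 24 of some type, so 253 + 1 = 254.

254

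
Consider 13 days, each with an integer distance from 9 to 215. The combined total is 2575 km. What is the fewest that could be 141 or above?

Suppose at most 13 − j of them reach 141; then j values are ≤ 140 and the rest ≤ 215.
The total is then ≤ 140·j + 215·(13 − j) = 2795 − 75j. For this to be ≥ 2575 we need j ≤ 2, so at least 13 − 2 = 11 must reach 141.
Exactly 11 works: 11 values at 215 and 2 at 140 total 2645; lower one of the high values by 70 (still ≥ 141) to hit 2575.

11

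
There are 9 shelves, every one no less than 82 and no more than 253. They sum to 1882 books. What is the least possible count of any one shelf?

82

To make one shelf as small as possible, make the other 8 as large as possible.
The other 8 can take up 8 × 253 = 2024 ≥ 1882 − 82, so one shelf can sit at its floor of 82.
Achievable: one at 82 and the other 8 totalling 1800, which fits since 8 × 82 ≤ 1800 ≤ 8 × 253.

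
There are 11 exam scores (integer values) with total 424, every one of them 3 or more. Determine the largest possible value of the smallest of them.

38

The average is 424/11 < 39, so some value is ≤ 38.
Equality holds with 5 values of 38 and 6 values of 39.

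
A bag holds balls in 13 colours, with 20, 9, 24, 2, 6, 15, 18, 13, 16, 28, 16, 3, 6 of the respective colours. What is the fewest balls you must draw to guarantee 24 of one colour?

In the worst case you take as many as possible of each colour without reaching 24: 20 + 9 + 23 + 2 + 6 + 15 + 18 + 13 + 16 + 23 + 16 + 3 + 6 = 170.
The next one must give 24 of some colour, so 170 + 1 = 171.

171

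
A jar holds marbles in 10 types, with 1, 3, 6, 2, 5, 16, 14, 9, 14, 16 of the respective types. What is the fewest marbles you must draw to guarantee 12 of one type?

In the worst case you take as many as possible of each type without reaching 12: 1 + 3 + 6 + 2 + 5 + 11 + 11 + 9 + 11 + 11 = 70.
The next one must give 12 of some type, so 70 + 1 = 71.

71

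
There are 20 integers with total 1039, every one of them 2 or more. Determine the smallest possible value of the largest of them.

Some value must be at least ⌈1039/20⌉ = 52, since 20 × 51 = 1020 < 1039.
Taking 1 copy of 51 and 19 copies of 52 gives exactly 1039, so 52 is attained.

52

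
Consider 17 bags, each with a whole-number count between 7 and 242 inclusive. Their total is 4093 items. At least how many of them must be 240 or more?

10

If only k of them are at least 240, the other 17 − k are at most 239, so the total is at most k·242 + (17 − k)·239.
This must reach 4093, so k·242 + (17 − k)·239 ≥ 4093, giving k ≥ 10.
Exactly 10 works: 10 values at 242 and 7 at 239 total 4093.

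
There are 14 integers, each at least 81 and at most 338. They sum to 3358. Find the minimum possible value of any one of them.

To make one integer as small as possible, make the other 13 as large as possible.
The other 13 can take up 13 × 338 = 4394 ≥ 3358 − 81, so one integer can sit at its floor of 81.
Achievable: one at 81 and the other 13 totalling 3277, which fits since 13 × 81 ≤ 3277 ≤ 13 × 338.

81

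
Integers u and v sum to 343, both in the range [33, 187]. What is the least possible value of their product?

For a fixed sum, uv is smallest when u and v are as far apart as possible.
At the endpoint u = 156, v = 343 − 156 = 187, so uv = 156 × 187 = 29172.

29172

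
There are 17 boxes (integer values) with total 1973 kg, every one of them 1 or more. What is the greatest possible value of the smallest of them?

The average is 1973/17 < 117, so some value is ≤ 116.
Equality holds with 16 values of 116 and 1 value of 117.

116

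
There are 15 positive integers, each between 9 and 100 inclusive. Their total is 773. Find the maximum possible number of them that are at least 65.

11

If k of the values are ≥ 65, the total is ≥ 65k + 9(15 − k).
Setting 65k + 9(15 − k) ≤ 773 gives 56k ≤ 638, so k ≤ 11.
k = 11 is achieved by 11 values at 65 and 4 at 9, total 751; add 22 to one value (staying below 65) to reach 773.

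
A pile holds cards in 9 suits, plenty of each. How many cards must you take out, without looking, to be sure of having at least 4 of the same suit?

In the worst case you draw 3 of each of the 9 suits: 9 × 3 = 27.
One more forces 4 of some suit, so 27 + 1 = 28.

28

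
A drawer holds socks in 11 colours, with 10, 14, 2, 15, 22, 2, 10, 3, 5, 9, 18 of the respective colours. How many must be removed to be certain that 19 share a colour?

In the worst case you take as many as possible of each colour without reaching 19: 10 + 14 + 2 + 15 + 18 + 2 + 10 + 3 + 5 + 9 + 18 = 106.
The next one must give 19 of some colour, so 106 + 1 = 107.

107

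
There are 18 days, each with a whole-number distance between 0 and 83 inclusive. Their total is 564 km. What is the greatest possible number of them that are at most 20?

14

Suppose k of them are at most 20. Those contribute at most 20 each and the rest at most 83 each.
So the total is at most 20k + 83(18 − k) = 1494 − 63k. This must still be ≥ 564, so k ≤ 14.
k = 14 is achieved by 14 values at 20 and 4 at 83, total 612; lower one of the 83's by 48 (still > 20) to reach 564.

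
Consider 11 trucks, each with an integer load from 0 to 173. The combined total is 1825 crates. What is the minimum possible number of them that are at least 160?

6

Each value short of 160 is at most 159, costing at least 173 − 159 = 14 against the maximum total of 1903.
We can afford to lose at most 1903 − 1825 = 78, so at most ⌊78/14⌋ = 5 fall short, and at least 6 are ≥ 160.
Exactly 6 works: 6 values at 173 and 5 at 159 total 1833; lower one of the high values by 8 (still ≥ 160) to hit 1825.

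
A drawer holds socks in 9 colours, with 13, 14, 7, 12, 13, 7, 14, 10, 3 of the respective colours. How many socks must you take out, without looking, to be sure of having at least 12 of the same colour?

83

In the worst case you take as many as possible of each colour without reaching 12: 11 + 11 + 7 + 11 + 11 + 7 + 11 + 10 + 3 = 82.
The next one must give 12 of some colour, so 82 + 1 = 83.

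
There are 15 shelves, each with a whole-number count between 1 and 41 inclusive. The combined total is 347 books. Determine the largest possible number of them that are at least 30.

11

Suppose k of them are at least 30. Those contribute at least 30 each and the other 15 − k at least 1 each.
So the total is at least 30k + 1(15 − k) = 15 + 29k. This must be ≤ 347, giving k ≤ 11.
k = 11 is achieved by 11 values at 30 and 4 at 1, total 334; add 13 to one value (staying below 30) to reach 347.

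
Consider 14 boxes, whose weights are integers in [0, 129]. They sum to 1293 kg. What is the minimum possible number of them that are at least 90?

2

Each value short of 90 is at most 89, costing at least 129 − 89 = 40 against the maximum total of 1806.
We can afford to lose at most 1806 − 1293 = 513, so at most ⌊513/40⌋ = 12 fall short, and at least 2 are ≥ 90.
Exactly 2 works: 2 values at 129 and 12 at 89 total 1326; lower one of the high values by 33 (still ≥ 90) to hit 1293.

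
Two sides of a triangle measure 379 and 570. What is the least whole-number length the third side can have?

192

The third side must exceed |379 − 570| = 191.
The smallest integer above 191 is 192.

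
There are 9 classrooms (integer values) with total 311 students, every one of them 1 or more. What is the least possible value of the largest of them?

If every one of the 9 were at most 34, the total would be at most 9 × 34 = 306 < 311.
Taking 4 copies of 34 and 5 copies of 35 gives exactly 311, so 35 is attained.

35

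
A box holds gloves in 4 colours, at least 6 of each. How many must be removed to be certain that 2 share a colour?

5

In the worst case you draw 1 of each of the 4 colours: 4 × 1 = 4.
One more forces 2 of some colour, so 4 + 1 = 5.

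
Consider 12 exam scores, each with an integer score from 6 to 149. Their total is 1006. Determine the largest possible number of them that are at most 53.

Each value at 53 or below falls at least 149 − 53 = 96 short of the ceiling 149.
The ceiling total is 12 × 149 = 1788, and we need 1006, so at most ⌊(1788 − 1006)/96⌋ = 8 can be that low.
k = 8 is achieved by 8 values at 53 and 4 at 149, total 1020; lower one of the 149's by 14 (still > 53) to reach 1006.

8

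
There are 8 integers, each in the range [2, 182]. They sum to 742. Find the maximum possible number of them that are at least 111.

Suppose k of them are at least 111. Those contribute at least 111 each and the other 8 − k at least 2 each.
So the total is at least 111k + 2(8 − k) = 16 + 109k. This must be ≤ 742, giving k ≤ 6.
k = 6 is achieved by 6 values at 111 and 2 at 2, total 670; add 72 to one value (staying below 111) to reach 742.

6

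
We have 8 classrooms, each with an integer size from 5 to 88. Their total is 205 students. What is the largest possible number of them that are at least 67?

If k of the values are ≥ 67, the total is ≥ 67k + 5(8 − k).
Setting 67k + 5(8 − k) ≤ 205 gives 62k ≤ 165, so k ≤ 2.
k = 2 is achieved by 2 values at 67 and 6 at 5, total 164; add 41 to one value (staying below 67) to reach 205.

2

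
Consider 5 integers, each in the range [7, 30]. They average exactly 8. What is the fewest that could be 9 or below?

The total is 5 × 8 = 40.
Let j be the number exceeding 9. Then the total is ≥ 10·j + 7·(5 − j) = 35 + 3j.
So 3j ≤ 5 and j ≤ 1; hence at least 5 − 1 = 4 are ≤ 9.
Exactly 4 works: 4 values at 7 and 1 at 10 total 38; raise one of the low values by 2 (still ≤ 9) to hit 40.

4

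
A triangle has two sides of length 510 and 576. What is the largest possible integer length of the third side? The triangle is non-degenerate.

1085

The third side must be less than 510 + 576 = 1086.
The largest integer below 1086 is 1085.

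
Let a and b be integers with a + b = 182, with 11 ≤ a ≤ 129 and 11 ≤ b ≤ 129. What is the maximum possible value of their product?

For a fixed sum, the product ab is largest when a and b are as close as possible.
Taking a = 91 and b = 91 (both in [11, 129]) gives ab = 8281.

8281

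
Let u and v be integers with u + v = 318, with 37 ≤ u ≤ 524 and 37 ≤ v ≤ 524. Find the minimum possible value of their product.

10397

Since u + v is fixed, pushing one of them to its bound minimizes the product.
The extreme feasible split is u = 37, v = 281, giving uv = 10397.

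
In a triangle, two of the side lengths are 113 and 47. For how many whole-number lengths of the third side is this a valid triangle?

93

The triangle inequality gives |113 − 47| < c < 113 + 47, i.e. 66 < c < 160.
So c can be any integer from 67 to 159: 93 values.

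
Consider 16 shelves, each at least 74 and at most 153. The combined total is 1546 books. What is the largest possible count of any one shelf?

153

Maximizing one value means minimizing the remaining 15.
The other 15 contribute at least 15 × 74 = 1110, leaving at most 1546 − 1110 = 436.
But each shelf is capped at 153, so the maximum is 153.
Achievable: one at 153 and the other 15 totalling 1393, which fits since 15 × 74 ≤ 1393 ≤ 15 × 153.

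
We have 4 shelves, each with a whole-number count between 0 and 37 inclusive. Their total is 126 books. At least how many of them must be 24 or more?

3

If only k of them are at least 24, the other 4 − k are at most 23, so the total is at most k·37 + (4 − k)·23.
This must reach 126, so k·37 + (4 − k)·23 ≥ 126, giving k ≥ 3.
Exactly 3 works: 3 values at 37 and 1 at 23 total 134; lower one of the high values by 8 (still ≥ 24) to hit 126.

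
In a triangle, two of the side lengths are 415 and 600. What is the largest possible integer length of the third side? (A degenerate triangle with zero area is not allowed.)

1014

The third side must be less than 415 + 600 = 1015.
The largest integer below 1015 is 1014.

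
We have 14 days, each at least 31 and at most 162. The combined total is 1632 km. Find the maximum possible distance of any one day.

Maximizing one value means minimizing the remaining 13.
The other 13 contribute at least 13 × 31 = 403, leaving at most 1632 − 403 = 1229.
But each day is capped at 162, so the maximum is 162.
Achievable: one at 162 and the other 13 totalling 1470, which fits since 13 × 31 ≤ 1470 ≤ 13 × 162.

162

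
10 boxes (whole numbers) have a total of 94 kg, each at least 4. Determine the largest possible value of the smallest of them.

9

If every one of the 10 were at least 10, the total would be at least 10 × 10 = 100 > 94.
Achievable: 6 of them at 9 and 4 at 10 total 94.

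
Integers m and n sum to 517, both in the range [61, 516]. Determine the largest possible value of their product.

For a fixed sum, the product mn is largest when m and n are as close as possible.
Taking m = 258 and n = 259 (both in [61, 516]) gives mn = 66822.

66822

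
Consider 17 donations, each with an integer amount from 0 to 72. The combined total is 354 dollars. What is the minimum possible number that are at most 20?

1

If only k of them are at most 20, the other 17 − k are at least 21, so the total is at least (17 − k)·21 + k·0.
This is ≤ 354, so (17 − k)·21 + 0k ≤ 354, which gives k ≥ 1.
Exactly 1 works: 1 value at 0 and 16 at 21 total 336; raise one of the low values by 18 (still ≤ 20) to hit 354.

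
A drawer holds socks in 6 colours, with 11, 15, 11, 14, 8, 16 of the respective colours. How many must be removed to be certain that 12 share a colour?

In the worst case you take as many as possible of each colour without reaching 12: 11 + 11 + 11 + 11 + 8 + 11 = 63.
The next one must give 12 of some colour, so 63 + 1 = 64.

64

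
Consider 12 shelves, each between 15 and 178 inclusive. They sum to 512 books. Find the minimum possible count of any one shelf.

To make one shelf as small as possible, make the other 11 as large as possible.
The other 11 can take up 11 × 178 = 1958 ≥ 512 − 15, so one shelf can sit at its floor of 15.
Achievable: one at 15 and the other 11 totalling 497, which fits since 11 × 15 ≤ 497 ≤ 11 × 178.

15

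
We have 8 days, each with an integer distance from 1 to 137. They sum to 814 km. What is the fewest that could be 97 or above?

2

Each value short of 97 is at most 96, costing at least 137 − 96 = 41 against the maximum total of 1096.
We can afford to lose at most 1096 − 814 = 282, so at most ⌊282/41⌋ = 6 fall short, and at least 2 are ≥ 97.
Exactly 2 works: 2 values at 137 and 6 at 96 total 850; lower one of the high values by 36 (still ≥ 97) to hit 814.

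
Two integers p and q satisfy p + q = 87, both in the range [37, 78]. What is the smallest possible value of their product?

1850

Since p + q is fixed, pushing one of them to its bound minimizes the product.
At the endpoint p = 37, q = 87 − 37 = 50, so pq = 37 × 50 = 1850.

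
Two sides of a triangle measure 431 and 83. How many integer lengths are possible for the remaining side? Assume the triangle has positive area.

165

The triangle inequality gives |431 − 83| < c < 431 + 83, i.e. 348 < c < 514.
So c can be any integer from 349 to 513: 165 values.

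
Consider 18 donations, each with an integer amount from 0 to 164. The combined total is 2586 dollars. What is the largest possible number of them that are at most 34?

Each value at 34 or below falls at least 164 − 34 = 130 short of the ceiling 164.
The ceiling total is 18 × 164 = 2952, and we need 2586, so at most ⌊(2952 − 2586)/130⌋ = 2 can be that low.
k = 2 is achieved by 2 values at 34 and 16 at 164, total 2692; lower one of the 164's by 106 (still > 34) to reach 2586.

2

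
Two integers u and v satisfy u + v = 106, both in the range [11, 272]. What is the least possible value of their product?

1045

For a fixed sum, uv is smallest when u and v are as far apart as possible.
The extreme feasible split is u = 11, v = 95, giving uv = 1045.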